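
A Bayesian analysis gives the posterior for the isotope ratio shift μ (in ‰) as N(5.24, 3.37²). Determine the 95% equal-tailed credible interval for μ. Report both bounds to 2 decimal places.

The posterior is symmetric, so the 95% equal-tailed interval is μ = 5.24 ± z·3.37 with z = 1.960.
Half-width: 1.960 × 3.37 = 6.61.
5.24 − 6.61 = -1.37; 5.24 + 6.61 = 11.85.

[-1.37, 11.85]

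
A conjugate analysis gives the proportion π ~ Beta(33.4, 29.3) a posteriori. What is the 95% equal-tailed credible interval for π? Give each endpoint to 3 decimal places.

[0.410, 0.654]

Posterior: Beta(33.4, 29.3).
Equal-tailed 95% interval: the 0.025 and 0.975 quantiles of Beta(33.4, 29.3).
Posterior mean ≈ 0.533, SD ≈ 0.063; a Normal approximation gives roughly [0.410, 0.655].
Exact: F⁻¹(0.025) = 0.410; F⁻¹(0.975) = 0.654.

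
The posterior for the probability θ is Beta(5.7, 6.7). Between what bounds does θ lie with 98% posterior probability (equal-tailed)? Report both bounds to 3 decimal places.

[0.168, 0.770]

Posterior: Beta(5.7, 6.7).
Equal-tailed 98% interval: the 0.01 and 0.99 quantiles of Beta(5.7, 6.7).
Posterior mean ≈ 0.460, SD ≈ 0.136; a Normal approximation gives roughly [0.143, 0.776].
Exact: F⁻¹(0.01) = 0.168; F⁻¹(0.99) = 0.770.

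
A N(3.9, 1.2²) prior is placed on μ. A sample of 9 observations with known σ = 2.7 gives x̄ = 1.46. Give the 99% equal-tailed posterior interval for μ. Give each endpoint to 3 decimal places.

Posterior precision = 1/1.2² + 9/2.7² = 0.6944 + 1.2346 = 1.9290, so posterior SD = 0.7200.
Posterior mean = (3.9/1.2² + 9·1.46/2.7²) / 1.9290 = 2.3384.
Interval: 2.3384 ± 2.576 × 0.7200 → [0.484, 4.193].

[0.484, 4.193]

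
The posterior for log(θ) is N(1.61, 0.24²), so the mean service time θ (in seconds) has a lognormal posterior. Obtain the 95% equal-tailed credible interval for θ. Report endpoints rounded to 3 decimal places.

On the log scale the 95% interval is 1.61 ± 1.960 × 0.24 = [1.1396, 2.0804].
Exponentiate: [e^1.1396, e^2.0804] = [3.126, 8.008].

[3.126, 8.008]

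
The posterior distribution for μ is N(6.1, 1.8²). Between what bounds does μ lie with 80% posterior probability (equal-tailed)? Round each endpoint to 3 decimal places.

The posterior is symmetric, so the 80% equal-tailed interval is μ = 6.1 ± z·1.8 with z = 1.282.
Half-width: 1.282 × 1.8 = 2.307.
6.1 − 2.307 = 3.793; 6.1 + 2.307 = 8.407.

[3.793, 8.407]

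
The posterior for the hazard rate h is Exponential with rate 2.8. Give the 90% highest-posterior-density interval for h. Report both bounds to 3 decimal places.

[0.000, 0.822]

The exponential density is strictly decreasing on [0, ∞), so the HPD interval is anchored at 0: [0, q] with P(h ≤ q) = 0.90.
q = −ln(1 − 0.90) / 2.8 = 2.3026 / 2.8 = 0.822.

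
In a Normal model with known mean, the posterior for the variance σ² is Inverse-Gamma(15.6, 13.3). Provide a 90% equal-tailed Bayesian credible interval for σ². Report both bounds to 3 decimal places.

Inverse-Gamma(15.6, 13.3) quantiles: F⁻¹(0.05) and F⁻¹(0.95).
Equivalently, 1/σ² ~ Gamma(15.6, rate = 13.3); invert its 0.95 and 0.05 quantiles.
Posterior mean ≈ 0.911, SD ≈ 0.247; a Normal approximation gives roughly [0.505, 1.317].
Exact: lower = 0.588; upper = 1.368.

[0.588, 1.368]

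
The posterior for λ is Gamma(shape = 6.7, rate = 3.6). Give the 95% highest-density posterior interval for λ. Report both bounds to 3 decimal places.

[0.602, 3.291]

The posterior is unimodal and skewed, so the HPD interval has equal density at both endpoints and is the shortest 95% interval.
Solving f(0.602) = f(3.291) with F(3.291) − F(0.602) = 0.95 gives [0.602, 3.291].
For comparison, the equal-tailed interval is [0.730, 3.513]; the HPD is narrower and shifted toward the mode.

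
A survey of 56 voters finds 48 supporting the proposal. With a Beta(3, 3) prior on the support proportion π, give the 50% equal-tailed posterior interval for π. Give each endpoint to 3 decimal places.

Posterior: Beta(3+48, 3+8) = Beta(51, 11).
Equal-tailed 50% interval: the 0.25 and 0.75 quantiles of Beta(51, 11).
Posterior mean ≈ 0.823, SD ≈ 0.048; a Normal approximation gives roughly [0.790, 0.855].
Exact: F⁻¹(0.25) = 0.792; F⁻¹(0.75) = 0.857.

[0.792, 0.857]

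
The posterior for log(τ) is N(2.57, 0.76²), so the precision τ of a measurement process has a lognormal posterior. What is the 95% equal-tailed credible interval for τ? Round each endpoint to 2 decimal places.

[2.95, 57.95]

On the log scale the 95% interval is 2.57 ± 1.960 × 0.76 = [1.0804, 4.0596].
Exponentiate: [e^1.0804, e^4.0596] = [2.95, 57.95].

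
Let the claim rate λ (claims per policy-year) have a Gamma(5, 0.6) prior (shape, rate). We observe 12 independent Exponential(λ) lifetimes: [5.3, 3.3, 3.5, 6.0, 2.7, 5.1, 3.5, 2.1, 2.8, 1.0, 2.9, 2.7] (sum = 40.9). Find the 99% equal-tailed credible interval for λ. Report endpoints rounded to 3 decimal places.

[0.199, 0.710]

Posterior: Gamma(5+12, 0.6+40.9) = Gamma(17, 41.5) (shape, rate).
Equal-tailed 99% interval: Gamma(17, 41.5) quantiles at 0.005 and 0.995.
Posterior mean ≈ 0.410, SD ≈ 0.099; a Normal approximation gives roughly [0.154, 0.666].
Exact: lower = 0.199; upper = 0.710.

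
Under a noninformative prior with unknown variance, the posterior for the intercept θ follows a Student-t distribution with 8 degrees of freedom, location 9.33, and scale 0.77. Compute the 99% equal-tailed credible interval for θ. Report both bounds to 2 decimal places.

[6.75, 11.91]

The t_8 distribution is symmetric; the 99% interval is 9.33 ± t·0.77 with t_{0.995,8} = 3.355.
Half-width: 3.355 × 0.77 = 2.58.
9.33 − 2.58 = 6.75; 9.33 + 2.58 = 11.91.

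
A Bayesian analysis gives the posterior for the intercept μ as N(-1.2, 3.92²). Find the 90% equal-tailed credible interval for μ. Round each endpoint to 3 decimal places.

[-7.648, 5.248]

The posterior is symmetric, so the 90% equal-tailed interval is μ = -1.2 ± z·3.92 with z = 1.645.
Half-width: 1.645 × 3.92 = 6.448.
-1.2 − 6.448 = -7.648; -1.2 + 6.448 = 5.248.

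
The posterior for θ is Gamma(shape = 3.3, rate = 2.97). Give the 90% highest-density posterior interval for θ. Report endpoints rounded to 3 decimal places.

[0.195, 1.995]

The posterior is unimodal and skewed, so the HPD interval has equal density at both endpoints and is the shortest 90% interval.
Solving f(0.195) = f(1.995) with F(1.995) − F(0.195) = 0.90 gives [0.195, 1.995].
For comparison, the equal-tailed interval is [0.328, 2.270]; the HPD is narrower and shifted toward the mode.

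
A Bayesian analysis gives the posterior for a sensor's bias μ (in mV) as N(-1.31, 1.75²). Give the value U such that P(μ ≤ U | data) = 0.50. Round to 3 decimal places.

Need U with P(μ ≤ U) = 0.50: U = -1.31 + z_{0.5}·1.75.
z = 0.000; U = -1.31 + 0.000 × 1.75 = -1.310.

-1.310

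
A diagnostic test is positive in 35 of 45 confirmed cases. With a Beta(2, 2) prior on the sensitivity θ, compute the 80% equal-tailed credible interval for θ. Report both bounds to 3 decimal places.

Posterior: Beta(2+35, 2+10) = Beta(37, 12).
Equal-tailed 80% interval: the 0.1 and 0.9 quantiles of Beta(37, 12).
Posterior mean ≈ 0.755, SD ≈ 0.061; a Normal approximation gives roughly [0.677, 0.833].
Exact: F⁻¹(0.1) = 0.675; F⁻¹(0.9) = 0.831.

[0.675, 0.831]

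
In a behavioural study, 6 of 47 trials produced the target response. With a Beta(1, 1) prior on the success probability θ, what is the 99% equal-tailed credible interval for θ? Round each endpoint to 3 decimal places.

Posterior: Beta(1+6, 1+41) = Beta(7, 42).
Equal-tailed 99% interval: the 0.005 and 0.995 quantiles of Beta(7, 42).
Posterior mean ≈ 0.143, SD ≈ 0.049; a Normal approximation gives roughly [0.015, 0.270].
Exact: F⁻¹(0.005) = 0.044; F⁻¹(0.995) = 0.295.

[0.044, 0.295]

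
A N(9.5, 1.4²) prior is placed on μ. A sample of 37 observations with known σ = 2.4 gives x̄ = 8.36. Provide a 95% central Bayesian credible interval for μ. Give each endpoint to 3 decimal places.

Posterior precision = 1/1.4² + 37/2.4² = 0.5102 + 6.4236 = 6.9338, so posterior SD = 0.3798.
Posterior mean = (9.5/1.4² + 37·8.36/2.4²) / 6.9338 = 8.4439.
Interval: 8.4439 ± 1.960 × 0.3798 → [7.700, 9.188].

[7.700, 9.188]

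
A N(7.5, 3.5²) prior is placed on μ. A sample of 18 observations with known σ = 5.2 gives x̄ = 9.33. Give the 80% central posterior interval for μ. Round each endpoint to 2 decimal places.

[7.65, 10.61]

Posterior precision = 1/3.5² + 18/5.2² = 0.0816 + 0.6657 = 0.7473, so posterior SD = 1.1568.
Posterior mean = (7.5/3.5² + 18·9.33/5.2²) / 0.7473 = 9.1301.
Interval: 9.1301 ± 1.282 × 1.1568 → [7.65, 10.61].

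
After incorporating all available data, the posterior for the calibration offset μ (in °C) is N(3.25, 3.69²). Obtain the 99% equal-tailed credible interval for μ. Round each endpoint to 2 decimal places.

The posterior is symmetric, so the 99% equal-tailed interval is μ = 3.25 ± z·3.69 with z = 2.576.
Half-width: 2.576 × 3.69 = 9.50.
3.25 − 9.50 = -6.25; 3.25 + 9.50 = 12.75.

[-6.25, 12.75]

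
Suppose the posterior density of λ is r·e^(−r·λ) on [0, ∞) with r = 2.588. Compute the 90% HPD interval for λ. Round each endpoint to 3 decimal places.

The exponential density is strictly decreasing on [0, ∞), so the HPD interval is anchored at 0: [0, q] with P(λ ≤ q) = 0.90.
q = −ln(1 − 0.90) / 2.588 = 2.3026 / 2.588 = 0.890.

[0.000, 0.890]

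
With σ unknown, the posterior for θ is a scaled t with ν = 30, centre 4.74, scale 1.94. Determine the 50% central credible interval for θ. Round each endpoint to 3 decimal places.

The t_30 distribution is symmetric; the 50% interval is 4.74 ± t·1.94 with t_{0.75,30} = 0.683.
Half-width: 0.683 × 1.94 = 1.325.
4.74 − 1.325 = 3.415; 4.74 + 1.325 = 6.065.

[3.415, 6.065]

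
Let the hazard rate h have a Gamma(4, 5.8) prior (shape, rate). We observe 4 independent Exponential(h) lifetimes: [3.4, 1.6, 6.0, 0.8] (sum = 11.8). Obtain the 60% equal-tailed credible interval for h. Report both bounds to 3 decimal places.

[0.317, 0.581]

Posterior: Gamma(4+4, 5.8+11.8) = Gamma(8, 17.6) (shape, rate).
Equal-tailed 60% interval: Gamma(8, 17.6) quantiles at 0.2 and 0.8.
Posterior mean ≈ 0.455, SD ≈ 0.161; a Normal approximation gives roughly [0.319, 0.590].
Exact: lower = 0.317; upper = 0.581.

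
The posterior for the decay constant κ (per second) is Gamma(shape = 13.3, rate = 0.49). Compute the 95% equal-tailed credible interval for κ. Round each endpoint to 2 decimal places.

[14.57, 43.56]

Posterior: Gamma(shape 13.3, rate 0.49).
Equal-tailed 95% interval: Gamma(13.3, 0.49) quantiles at 0.025 and 0.975.
Posterior mean ≈ 27.14, SD ≈ 7.44; a Normal approximation gives roughly [12.56, 41.73].
Exact: lower = 14.57; upper = 43.56.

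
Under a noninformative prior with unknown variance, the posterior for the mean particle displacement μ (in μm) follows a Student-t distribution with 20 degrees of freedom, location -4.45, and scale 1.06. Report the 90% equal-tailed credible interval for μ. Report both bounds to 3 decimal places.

[-6.278, -2.622]

The t_20 distribution is symmetric; the 90% interval is -4.45 ± t·1.06 with t_{0.95,20} = 1.725.
Half-width: 1.725 × 1.06 = 1.828.
-4.45 − 1.828 = -6.278; -4.45 + 1.828 = -2.622.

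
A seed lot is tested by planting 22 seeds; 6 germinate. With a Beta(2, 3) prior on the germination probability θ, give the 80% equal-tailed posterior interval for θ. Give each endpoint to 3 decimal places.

[0.188, 0.411]

Posterior: Beta(2+6, 3+16) = Beta(8, 19).
Equal-tailed 80% interval: the 0.1 and 0.9 quantiles of Beta(8, 19).
Posterior mean ≈ 0.296, SD ≈ 0.086; a Normal approximation gives roughly [0.186, 0.407].
Exact: F⁻¹(0.1) = 0.188; F⁻¹(0.9) = 0.411.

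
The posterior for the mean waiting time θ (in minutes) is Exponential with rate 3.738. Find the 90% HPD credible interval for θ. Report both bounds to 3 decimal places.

[0.000, 0.616]

The exponential density is strictly decreasing on [0, ∞), so the HPD interval is anchored at 0: [0, q] with P(θ ≤ q) = 0.90.
q = −ln(1 − 0.90) / 3.738 = 2.3026 / 3.738 = 0.616.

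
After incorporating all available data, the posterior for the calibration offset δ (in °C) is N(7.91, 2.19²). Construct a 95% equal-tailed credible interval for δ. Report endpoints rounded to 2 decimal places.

The posterior is symmetric, so the 95% equal-tailed interval is δ = 7.91 ± z·2.19 with z = 1.960.
Half-width: 1.960 × 2.19 = 4.29.
7.91 − 4.29 = 3.62; 7.91 + 4.29 = 12.20.

[3.62, 12.20]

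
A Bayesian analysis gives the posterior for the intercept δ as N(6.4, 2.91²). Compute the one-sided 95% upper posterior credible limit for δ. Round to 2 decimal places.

11.19

Need U with P(δ ≤ U) = 0.95: U = 6.4 + z_{0.05}·2.91.
z = 1.645; U = 6.4 + 1.645 × 2.91 = 11.19.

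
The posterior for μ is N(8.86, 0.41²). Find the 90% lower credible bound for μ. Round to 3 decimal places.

Need L with P(μ ≥ L) = 0.90: L = 8.86 − z_{0.1}·0.41.
z = 1.282; L = 8.86 − 1.282 × 0.41 = 8.335.

8.335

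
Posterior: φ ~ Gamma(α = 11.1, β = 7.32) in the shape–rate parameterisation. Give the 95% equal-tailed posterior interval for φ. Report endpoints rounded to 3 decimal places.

[0.760, 2.530]

Posterior: Gamma(shape 11.1, rate 7.32).
Equal-tailed 95% interval: Gamma(11.1, 7.32) quantiles at 0.025 and 0.975.
Posterior mean ≈ 1.516, SD ≈ 0.455; a Normal approximation gives roughly [0.624, 2.408].
Exact: lower = 0.760; upper = 2.530.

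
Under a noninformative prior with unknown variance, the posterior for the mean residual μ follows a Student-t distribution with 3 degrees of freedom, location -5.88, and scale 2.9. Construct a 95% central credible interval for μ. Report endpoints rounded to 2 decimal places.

[-15.11, 3.35]

The t_3 distribution is symmetric; the 95% interval is -5.88 ± t·2.9 with t_{0.975,3} = 3.182.
Half-width: 3.182 × 2.9 = 9.23.
-5.88 − 9.23 = -15.11; -5.88 + 9.23 = 3.35.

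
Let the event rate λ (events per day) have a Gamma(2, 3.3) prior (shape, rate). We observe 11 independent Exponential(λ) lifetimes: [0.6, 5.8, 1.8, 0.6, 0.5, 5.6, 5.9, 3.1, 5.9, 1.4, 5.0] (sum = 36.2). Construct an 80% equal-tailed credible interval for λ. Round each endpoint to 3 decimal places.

[0.219, 0.450]

Posterior: Gamma(2+11, 3.3+36.2) = Gamma(13, 39.5) (shape, rate).
Equal-tailed 80% interval: Gamma(13, 39.5) quantiles at 0.1 and 0.9.
Posterior mean ≈ 0.329, SD ≈ 0.091; a Normal approximation gives roughly [0.212, 0.446].
Exact: lower = 0.219; upper = 0.450.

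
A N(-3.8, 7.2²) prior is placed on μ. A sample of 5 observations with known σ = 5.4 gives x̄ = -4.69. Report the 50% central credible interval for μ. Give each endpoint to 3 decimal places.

[-6.144, -3.056]

Posterior precision = 1/7.2² + 5/5.4² = 0.0193 + 0.1715 = 0.1908, so posterior SD = 2.2896.
Posterior mean = (-3.8/7.2² + 5·-4.69/5.4²) / 0.1908 = -4.6000.
Interval: -4.6000 ± 0.674 × 2.2896 → [-6.144, -3.056].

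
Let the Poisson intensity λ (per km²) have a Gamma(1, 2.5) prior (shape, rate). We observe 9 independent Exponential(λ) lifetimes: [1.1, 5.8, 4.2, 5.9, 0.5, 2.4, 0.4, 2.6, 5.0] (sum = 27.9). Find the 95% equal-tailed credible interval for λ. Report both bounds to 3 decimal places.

Posterior: Gamma(1+9, 2.5+27.9) = Gamma(10, 30.4) (shape, rate).
Equal-tailed 95% interval: Gamma(10, 30.4) quantiles at 0.025 and 0.975.
Posterior mean ≈ 0.329, SD ≈ 0.104; a Normal approximation gives roughly [0.125, 0.533].
Exact: lower = 0.158; upper = 0.562.

[0.158, 0.562]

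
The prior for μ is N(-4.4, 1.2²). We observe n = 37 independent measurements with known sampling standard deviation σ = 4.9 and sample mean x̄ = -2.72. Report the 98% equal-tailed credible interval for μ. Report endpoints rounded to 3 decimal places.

Posterior precision = 1/1.2² + 37/4.9² = 0.6944 + 1.5410 = 2.2355, so posterior SD = 0.6688.
Posterior mean = (-4.4/1.2² + 37·-2.72/4.9²) / 2.2355 = -3.2419.
Interval: -3.2419 ± 2.326 × 0.6688 → [-4.798, -1.686].

[-4.798, -1.686]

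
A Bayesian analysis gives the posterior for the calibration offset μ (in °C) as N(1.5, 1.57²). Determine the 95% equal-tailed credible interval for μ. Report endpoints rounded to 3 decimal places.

The posterior is symmetric, so the 95% equal-tailed interval is μ = 1.5 ± z·1.57 with z = 1.960.
Half-width: 1.960 × 1.57 = 3.077.
1.5 − 3.077 = -1.577; 1.5 + 3.077 = 4.577.

[-1.577, 4.577]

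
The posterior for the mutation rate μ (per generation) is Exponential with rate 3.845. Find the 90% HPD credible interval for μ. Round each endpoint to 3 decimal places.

[0.000, 0.599]

The exponential density is strictly decreasing on [0, ∞), so the HPD interval is anchored at 0: [0, q] with P(μ ≤ q) = 0.90.
q = −ln(1 − 0.90) / 3.845 = 2.3026 / 3.845 = 0.599.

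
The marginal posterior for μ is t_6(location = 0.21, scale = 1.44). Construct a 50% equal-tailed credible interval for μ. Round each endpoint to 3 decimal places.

The t_6 distribution is symmetric; the 50% interval is 0.21 ± t·1.44 with t_{0.75,6} = 0.718.
Half-width: 0.718 × 1.44 = 1.033.
0.21 − 1.033 = -0.823; 0.21 + 1.033 = 1.243.

[-0.823, 1.243]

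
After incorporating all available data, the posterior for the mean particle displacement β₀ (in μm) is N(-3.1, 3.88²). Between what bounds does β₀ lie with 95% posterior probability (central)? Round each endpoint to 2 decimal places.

The posterior is symmetric, so the 95% equal-tailed interval is β₀ = -3.1 ± z·3.88 with z = 1.960.
Half-width: 1.960 × 3.88 = 7.60.
-3.1 − 7.60 = -10.70; -3.1 + 7.60 = 4.50.

[-10.70, 4.50]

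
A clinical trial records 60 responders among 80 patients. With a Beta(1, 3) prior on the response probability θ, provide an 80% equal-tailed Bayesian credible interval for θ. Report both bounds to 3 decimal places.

[0.663, 0.787]

Posterior: Beta(1+60, 3+20) = Beta(61, 23).
Equal-tailed 80% interval: the 0.1 and 0.9 quantiles of Beta(61, 23).
Posterior mean ≈ 0.726, SD ≈ 0.048; a Normal approximation gives roughly [0.664, 0.788].
Exact: F⁻¹(0.1) = 0.663; F⁻¹(0.9) = 0.787.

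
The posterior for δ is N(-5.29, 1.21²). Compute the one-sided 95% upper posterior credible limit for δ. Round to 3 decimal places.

Need U with P(δ ≤ U) = 0.95: U = -5.29 + z_{0.05}·1.21.
z = 1.645; U = -5.29 + 1.645 × 1.21 = -3.300.

-3.300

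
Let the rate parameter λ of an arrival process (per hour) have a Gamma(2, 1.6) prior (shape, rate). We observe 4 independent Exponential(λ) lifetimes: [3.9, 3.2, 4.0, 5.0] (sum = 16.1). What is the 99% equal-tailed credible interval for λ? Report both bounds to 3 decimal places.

Posterior: Gamma(2+4, 1.6+16.1) = Gamma(6, 17.7) (shape, rate).
Equal-tailed 99% interval: Gamma(6, 17.7) quantiles at 0.005 and 0.995.
Posterior mean ≈ 0.339, SD ≈ 0.138; a Normal approximation gives roughly [-0.017, 0.695].
Exact: lower = 0.087; upper = 0.799.

[0.087, 0.799]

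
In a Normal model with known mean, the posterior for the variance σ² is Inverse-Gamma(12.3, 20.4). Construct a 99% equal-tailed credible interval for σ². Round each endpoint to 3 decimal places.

[0.880, 3.975]

Inverse-Gamma(12.3, 20.4) quantiles: F⁻¹(0.005) and F⁻¹(0.995).
Equivalently, 1/σ² ~ Gamma(12.3, rate = 20.4); invert its 0.995 and 0.005 quantiles.
Posterior mean ≈ 1.805, SD ≈ 0.563; a Normal approximation gives roughly [0.356, 3.254].
Exact: lower = 0.880; upper = 3.975.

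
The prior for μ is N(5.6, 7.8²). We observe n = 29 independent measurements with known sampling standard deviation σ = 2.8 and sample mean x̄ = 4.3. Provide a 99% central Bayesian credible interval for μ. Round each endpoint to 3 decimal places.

[2.969, 5.642]

Posterior precision = 1/7.8² + 29/2.8² = 0.0164 + 3.6990 = 3.7154, so posterior SD = 0.5188.
Posterior mean = (5.6/7.8² + 29·4.3/2.8²) / 3.7154 = 4.3058.
Interval: 4.3058 ± 2.576 × 0.5188 → [2.969, 5.642].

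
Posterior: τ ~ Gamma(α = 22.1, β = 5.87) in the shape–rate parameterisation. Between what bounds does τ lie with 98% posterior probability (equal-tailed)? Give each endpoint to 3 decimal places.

Posterior: Gamma(shape 22.1, rate 5.87).
Equal-tailed 98% interval: Gamma(22.1, 5.87) quantiles at 0.01 and 0.99.
Posterior mean ≈ 3.765, SD ≈ 0.801; a Normal approximation gives roughly [1.902, 5.628].
Exact: lower = 2.155; upper = 5.874.

[2.155, 5.874]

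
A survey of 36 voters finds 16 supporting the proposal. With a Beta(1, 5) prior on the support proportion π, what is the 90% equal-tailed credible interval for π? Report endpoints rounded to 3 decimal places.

Posterior: Beta(1+16, 5+20) = Beta(17, 25).
Equal-tailed 90% interval: the 0.05 and 0.95 quantiles of Beta(17, 25).
Posterior mean ≈ 0.405, SD ≈ 0.075; a Normal approximation gives roughly [0.282, 0.528].
Exact: F⁻¹(0.05) = 0.284; F⁻¹(0.95) = 0.531.

[0.284, 0.531]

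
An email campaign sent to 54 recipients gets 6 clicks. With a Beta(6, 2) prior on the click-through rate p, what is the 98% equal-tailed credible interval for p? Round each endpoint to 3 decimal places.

[0.093, 0.322]

Posterior: Beta(6+6, 2+48) = Beta(12, 50).
Equal-tailed 98% interval: the 0.01 and 0.99 quantiles of Beta(12, 50).
Posterior mean ≈ 0.194, SD ≈ 0.050; a Normal approximation gives roughly [0.078, 0.309].
Exact: F⁻¹(0.01) = 0.093; F⁻¹(0.99) = 0.322.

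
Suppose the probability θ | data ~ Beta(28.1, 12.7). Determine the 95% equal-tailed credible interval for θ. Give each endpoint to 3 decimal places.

[0.541, 0.819]

Posterior: Beta(28.1, 12.7).
Equal-tailed 95% interval: the 0.025 and 0.975 quantiles of Beta(28.1, 12.7).
Posterior mean ≈ 0.689, SD ≈ 0.072; a Normal approximation gives roughly [0.548, 0.829].
Exact: F⁻¹(0.025) = 0.541; F⁻¹(0.975) = 0.819.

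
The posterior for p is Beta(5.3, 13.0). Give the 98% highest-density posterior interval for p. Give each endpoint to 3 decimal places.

The posterior is unimodal and skewed, so the HPD interval has equal density at both endpoints and is the shortest 98% interval.
Solving f(0.079) = f(0.537) with F(0.537) − F(0.079) = 0.98 gives [0.079, 0.537].
For comparison, the equal-tailed interval is [0.090, 0.554]; the HPD is narrower and shifted toward the mode.

[0.079, 0.537]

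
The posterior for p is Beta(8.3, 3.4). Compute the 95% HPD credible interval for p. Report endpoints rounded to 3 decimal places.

[0.461, 0.938]

The posterior is unimodal and skewed, so the HPD interval has equal density at both endpoints and is the shortest 95% interval.
Solving f(0.461) = f(0.938) with F(0.938) − F(0.461) = 0.95 gives [0.461, 0.938].
For comparison, the equal-tailed interval is [0.433, 0.919]; the HPD is narrower and shifted toward the mode.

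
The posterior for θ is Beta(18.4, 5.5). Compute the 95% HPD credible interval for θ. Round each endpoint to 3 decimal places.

[0.603, 0.923]

The posterior is unimodal and skewed, so the HPD interval has equal density at both endpoints and is the shortest 95% interval.
Solving f(0.603) = f(0.923) with F(0.923) − F(0.603) = 0.95 gives [0.603, 0.923].
For comparison, the equal-tailed interval is [0.586, 0.911]; the HPD is narrower and shifted toward the mode.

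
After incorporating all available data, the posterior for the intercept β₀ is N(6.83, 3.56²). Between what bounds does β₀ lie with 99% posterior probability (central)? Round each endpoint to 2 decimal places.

The posterior is symmetric, so the 99% equal-tailed interval is β₀ = 6.83 ± z·3.56 with z = 2.576.
Half-width: 2.576 × 3.56 = 9.17.
6.83 − 9.17 = -2.34; 6.83 + 9.17 = 16.00.

[-2.34, 16.00]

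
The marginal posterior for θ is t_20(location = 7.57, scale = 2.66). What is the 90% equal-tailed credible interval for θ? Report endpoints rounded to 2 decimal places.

The t_20 distribution is symmetric; the 90% interval is 7.57 ± t·2.66 with t_{0.95,20} = 1.725.
Half-width: 1.725 × 2.66 = 4.59.
7.57 − 4.59 = 2.98; 7.57 + 4.59 = 12.16.

[2.98, 12.16]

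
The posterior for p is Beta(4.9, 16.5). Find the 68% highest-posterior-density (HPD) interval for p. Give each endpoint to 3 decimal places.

[0.123, 0.298]

The posterior is unimodal and skewed, so the HPD interval has equal density at both endpoints and is the shortest 68% interval.
Solving f(0.123) = f(0.298) with F(0.298) − F(0.123) = 0.68 gives [0.123, 0.298].
For comparison, the equal-tailed interval is [0.140, 0.318]; the HPD is narrower and shifted toward the mode.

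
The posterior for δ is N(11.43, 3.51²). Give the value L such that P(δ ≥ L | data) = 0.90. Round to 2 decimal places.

6.93

Need L with P(δ ≥ L) = 0.90: L = 11.43 − z_{0.1}·3.51.
z = 1.282; L = 11.43 − 1.282 × 3.51 = 6.93.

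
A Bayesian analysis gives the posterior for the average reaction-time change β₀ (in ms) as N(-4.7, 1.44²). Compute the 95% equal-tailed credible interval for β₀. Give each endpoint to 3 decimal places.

The posterior is symmetric, so the 95% equal-tailed interval is β₀ = -4.7 ± z·1.44 with z = 1.960.
Half-width: 1.960 × 1.44 = 2.822.
-4.7 − 2.822 = -7.522; -4.7 + 2.822 = -1.878.

[-7.522, -1.878]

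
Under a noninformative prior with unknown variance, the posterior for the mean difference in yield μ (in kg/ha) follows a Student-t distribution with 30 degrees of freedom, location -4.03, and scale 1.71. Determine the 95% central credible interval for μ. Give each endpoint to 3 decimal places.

The t_30 distribution is symmetric; the 95% interval is -4.03 ± t·1.71 with t_{0.975,30} = 2.042.
Half-width: 2.042 × 1.71 = 3.492.
-4.03 − 3.492 = -7.522; -4.03 + 3.492 = -0.538.

[-7.522, -0.538]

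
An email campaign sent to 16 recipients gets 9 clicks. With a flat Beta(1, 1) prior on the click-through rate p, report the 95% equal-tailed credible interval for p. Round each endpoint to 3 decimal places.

[0.329, 0.770]

Posterior: Beta(1+9, 1+7) = Beta(10, 8).
Equal-tailed 95% interval: the 0.025 and 0.975 quantiles of Beta(10, 8).
Posterior mean ≈ 0.556, SD ≈ 0.114; a Normal approximation gives roughly [0.332, 0.779].
Exact: F⁻¹(0.025) = 0.329; F⁻¹(0.975) = 0.770.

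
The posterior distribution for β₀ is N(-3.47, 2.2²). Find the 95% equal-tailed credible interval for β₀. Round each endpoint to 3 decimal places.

The posterior is symmetric, so the 95% equal-tailed interval is β₀ = -3.47 ± z·2.2 with z = 1.960.
Half-width: 1.960 × 2.2 = 4.312.
-3.47 − 4.312 = -7.782; -3.47 + 4.312 = 0.842.

[-7.782, 0.842]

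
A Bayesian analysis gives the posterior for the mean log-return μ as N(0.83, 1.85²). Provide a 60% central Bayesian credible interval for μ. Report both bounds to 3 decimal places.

The posterior is symmetric, so the 60% equal-tailed interval is μ = 0.83 ± z·1.85 with z = 0.842.
Half-width: 0.842 × 1.85 = 1.557.
0.83 − 1.557 = -0.727; 0.83 + 1.557 = 2.387.

[-0.727, 2.387]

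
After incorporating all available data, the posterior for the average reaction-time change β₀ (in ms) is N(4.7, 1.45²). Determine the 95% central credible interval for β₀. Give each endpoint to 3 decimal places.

The posterior is symmetric, so the 95% equal-tailed interval is β₀ = 4.7 ± z·1.45 with z = 1.960.
Half-width: 1.960 × 1.45 = 2.842.
4.7 − 2.842 = 1.858; 4.7 + 2.842 = 7.542.

[1.858, 7.542]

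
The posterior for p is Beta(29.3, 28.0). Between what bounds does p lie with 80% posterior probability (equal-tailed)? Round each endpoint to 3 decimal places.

[0.427, 0.596]

Posterior: Beta(29.3, 28.0).
Equal-tailed 80% interval: the 0.1 and 0.9 quantiles of Beta(29.3, 28.0).
Posterior mean ≈ 0.511, SD ≈ 0.065; a Normal approximation gives roughly [0.427, 0.595].
Exact: F⁻¹(0.1) = 0.427; F⁻¹(0.9) = 0.596.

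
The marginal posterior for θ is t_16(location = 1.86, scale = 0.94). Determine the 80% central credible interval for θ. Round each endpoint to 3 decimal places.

[0.603, 3.117]

The t_16 distribution is symmetric; the 80% interval is 1.86 ± t·0.94 with t_{0.9,16} = 1.337.
Half-width: 1.337 × 0.94 = 1.257.
1.86 − 1.257 = 0.603; 1.86 + 1.257 = 3.117.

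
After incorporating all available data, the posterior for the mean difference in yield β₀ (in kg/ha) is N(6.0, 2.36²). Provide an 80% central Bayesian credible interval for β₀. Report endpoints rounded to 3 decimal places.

The posterior is symmetric, so the 80% equal-tailed interval is β₀ = 6.0 ± z·2.36 with z = 1.282.
Half-width: 1.282 × 2.36 = 3.024.
6.0 − 3.024 = 2.976; 6.0 + 3.024 = 9.024.

[2.976, 9.024]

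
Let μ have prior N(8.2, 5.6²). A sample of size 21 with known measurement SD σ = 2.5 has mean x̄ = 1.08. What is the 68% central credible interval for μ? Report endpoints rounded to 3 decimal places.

Posterior precision = 1/5.6² + 21/2.5² = 0.0319 + 3.3600 = 3.3919, so posterior SD = 0.5430.
Posterior mean = (8.2/5.6² + 21·1.08/2.5²) / 3.3919 = 1.1469.
Interval: 1.1469 ± 0.994 × 0.5430 → [0.607, 1.687].

[0.607, 1.687]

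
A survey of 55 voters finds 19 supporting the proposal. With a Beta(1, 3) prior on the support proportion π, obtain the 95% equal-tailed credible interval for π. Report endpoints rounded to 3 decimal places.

Posterior: Beta(1+19, 3+36) = Beta(20, 39).
Equal-tailed 95% interval: the 0.025 and 0.975 quantiles of Beta(20, 39).
Posterior mean ≈ 0.339, SD ≈ 0.061; a Normal approximation gives roughly [0.219, 0.459].
Exact: F⁻¹(0.025) = 0.225; F⁻¹(0.975) = 0.463.

[0.225, 0.463]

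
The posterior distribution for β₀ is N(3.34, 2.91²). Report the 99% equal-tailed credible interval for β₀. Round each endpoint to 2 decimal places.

[-4.16, 10.84]

The posterior is symmetric, so the 99% equal-tailed interval is β₀ = 3.34 ± z·2.91 with z = 2.576.
Half-width: 2.576 × 2.91 = 7.50.
3.34 − 7.50 = -4.16; 3.34 + 7.50 = 10.84.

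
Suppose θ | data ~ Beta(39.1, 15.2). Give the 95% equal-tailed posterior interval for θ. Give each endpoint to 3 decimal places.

[0.595, 0.830]

Posterior: Beta(39.1, 15.2).
Equal-tailed 95% interval: the 0.025 and 0.975 quantiles of Beta(39.1, 15.2).
Posterior mean ≈ 0.720, SD ≈ 0.060; a Normal approximation gives roughly [0.602, 0.838].
Exact: F⁻¹(0.025) = 0.595; F⁻¹(0.975) = 0.830.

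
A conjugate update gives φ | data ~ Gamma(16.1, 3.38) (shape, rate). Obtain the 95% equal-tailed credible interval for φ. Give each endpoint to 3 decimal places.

[2.728, 7.356]

Posterior: Gamma(shape 16.1, rate 3.38).
Equal-tailed 95% interval: Gamma(16.1, 3.38) quantiles at 0.025 and 0.975.
Posterior mean ≈ 4.763, SD ≈ 1.187; a Normal approximation gives roughly [2.437, 7.090].
Exact: lower = 2.728; upper = 7.356.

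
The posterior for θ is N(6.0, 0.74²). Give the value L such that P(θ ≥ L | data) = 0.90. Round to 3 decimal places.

5.052

Need L with P(θ ≥ L) = 0.90: L = 6.0 − z_{0.1}·0.74.
z = 1.282; L = 6.0 − 1.282 × 0.74 = 5.052.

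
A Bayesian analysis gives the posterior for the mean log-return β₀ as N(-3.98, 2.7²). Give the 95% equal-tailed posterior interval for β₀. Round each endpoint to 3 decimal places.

The posterior is symmetric, so the 95% equal-tailed interval is β₀ = -3.98 ± z·2.7 with z = 1.960.
Half-width: 1.960 × 2.7 = 5.292.
-3.98 − 5.292 = -9.272; -3.98 + 5.292 = 1.312.

[-9.272, 1.312]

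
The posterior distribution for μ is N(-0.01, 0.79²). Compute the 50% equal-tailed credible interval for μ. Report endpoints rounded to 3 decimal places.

[-0.543, 0.523]

The posterior is symmetric, so the 50% equal-tailed interval is μ = -0.01 ± z·0.79 with z = 0.674.
Half-width: 0.674 × 0.79 = 0.533.
-0.01 − 0.533 = -0.543; -0.01 + 0.533 = 0.523.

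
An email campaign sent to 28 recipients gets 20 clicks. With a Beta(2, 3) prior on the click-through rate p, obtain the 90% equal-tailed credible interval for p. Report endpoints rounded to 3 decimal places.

[0.528, 0.794]

Posterior: Beta(2+20, 3+8) = Beta(22, 11).
Equal-tailed 90% interval: the 0.05 and 0.95 quantiles of Beta(22, 11).
Posterior mean ≈ 0.667, SD ≈ 0.081; a Normal approximation gives roughly [0.534, 0.800].
Exact: F⁻¹(0.05) = 0.528; F⁻¹(0.95) = 0.794.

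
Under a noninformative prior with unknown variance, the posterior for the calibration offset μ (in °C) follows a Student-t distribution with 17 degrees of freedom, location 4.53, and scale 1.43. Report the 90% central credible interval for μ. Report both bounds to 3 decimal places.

[2.042, 7.018]

The t_17 distribution is symmetric; the 90% interval is 4.53 ± t·1.43 with t_{0.95,17} = 1.740.
Half-width: 1.740 × 1.43 = 2.488.
4.53 − 2.488 = 2.042; 4.53 + 2.488 = 7.018.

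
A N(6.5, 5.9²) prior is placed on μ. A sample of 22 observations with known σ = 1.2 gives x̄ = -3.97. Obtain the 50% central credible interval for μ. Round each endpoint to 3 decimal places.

[-4.123, -3.778]

Posterior precision = 1/5.9² + 22/1.2² = 0.0287 + 15.2778 = 15.3065, so posterior SD = 0.2556.
Posterior mean = (6.5/5.9² + 22·-3.97/1.2²) / 15.3065 = -3.9503.
Interval: -3.9503 ± 0.674 × 0.2556 → [-4.123, -3.778].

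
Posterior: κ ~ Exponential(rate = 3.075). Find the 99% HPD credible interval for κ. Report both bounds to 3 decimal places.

The exponential density is strictly decreasing on [0, ∞), so the HPD interval is anchored at 0: [0, q] with P(κ ≤ q) = 0.99.
q = −ln(1 − 0.99) / 3.075 = 4.6052 / 3.075 = 1.498.

[0.000, 1.498]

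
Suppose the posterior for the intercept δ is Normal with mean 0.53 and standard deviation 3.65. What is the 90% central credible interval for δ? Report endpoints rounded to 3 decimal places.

[-5.474, 6.534]

The posterior is symmetric, so the 90% equal-tailed interval is δ = 0.53 ± z·3.65 with z = 1.645.
Half-width: 1.645 × 3.65 = 6.004.
0.53 − 6.004 = -5.474; 0.53 + 6.004 = 6.534.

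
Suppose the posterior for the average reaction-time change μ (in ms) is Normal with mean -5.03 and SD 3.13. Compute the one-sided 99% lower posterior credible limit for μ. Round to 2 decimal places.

Need L with P(μ ≥ L) = 0.99: L = -5.03 − z_{0.01}·3.13.
z = 2.326; L = -5.03 − 2.326 × 3.13 = -12.31.

-12.31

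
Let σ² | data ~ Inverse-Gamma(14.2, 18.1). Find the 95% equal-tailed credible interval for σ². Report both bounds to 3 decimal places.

[0.805, 2.320]

Inverse-Gamma(14.2, 18.1) quantiles: F⁻¹(0.025) and F⁻¹(0.975).
Equivalently, 1/σ² ~ Gamma(14.2, rate = 18.1); invert its 0.975 and 0.025 quantiles.
Posterior mean ≈ 1.371, SD ≈ 0.393; a Normal approximation gives roughly [0.602, 2.141].
Exact: lower = 0.805; upper = 2.320.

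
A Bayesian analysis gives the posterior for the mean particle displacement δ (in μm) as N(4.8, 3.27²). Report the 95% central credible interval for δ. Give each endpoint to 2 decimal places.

The posterior is symmetric, so the 95% equal-tailed interval is δ = 4.8 ± z·3.27 with z = 1.960.
Half-width: 1.960 × 3.27 = 6.41.
4.8 − 6.41 = -1.61; 4.8 + 6.41 = 11.21.

[-1.61, 11.21]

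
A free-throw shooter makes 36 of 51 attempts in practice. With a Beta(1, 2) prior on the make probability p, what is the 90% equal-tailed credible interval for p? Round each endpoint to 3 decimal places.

Posterior: Beta(1+36, 2+15) = Beta(37, 17).
Equal-tailed 90% interval: the 0.05 and 0.95 quantiles of Beta(37, 17).
Posterior mean ≈ 0.685, SD ≈ 0.063; a Normal approximation gives roughly [0.582, 0.788].
Exact: F⁻¹(0.05) = 0.578; F⁻¹(0.95) = 0.784.

[0.578, 0.784]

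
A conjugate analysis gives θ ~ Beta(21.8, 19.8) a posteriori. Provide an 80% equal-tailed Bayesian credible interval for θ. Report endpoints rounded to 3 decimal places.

Posterior: Beta(21.8, 19.8).
Equal-tailed 80% interval: the 0.1 and 0.9 quantiles of Beta(21.8, 19.8).
Posterior mean ≈ 0.524, SD ≈ 0.077; a Normal approximation gives roughly [0.426, 0.622].
Exact: F⁻¹(0.1) = 0.425; F⁻¹(0.9) = 0.623.

[0.425, 0.623]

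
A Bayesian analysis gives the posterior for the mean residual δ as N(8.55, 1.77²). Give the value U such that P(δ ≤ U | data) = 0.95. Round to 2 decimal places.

11.46

Need U with P(δ ≤ U) = 0.95: U = 8.55 + z_{0.05}·1.77.
z = 1.645; U = 8.55 + 1.645 × 1.77 = 11.46.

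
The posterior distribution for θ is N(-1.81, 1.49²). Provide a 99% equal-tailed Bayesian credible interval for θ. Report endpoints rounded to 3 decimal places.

[-5.648, 2.028]

The posterior is symmetric, so the 99% equal-tailed interval is θ = -1.81 ± z·1.49 with z = 2.576.
Half-width: 2.576 × 1.49 = 3.838.
-1.81 − 3.838 = -5.648; -1.81 + 3.838 = 2.028.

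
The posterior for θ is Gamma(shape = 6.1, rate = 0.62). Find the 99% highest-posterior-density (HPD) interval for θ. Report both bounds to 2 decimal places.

The posterior is unimodal and skewed, so the HPD interval has equal density at both endpoints and is the shortest 99% interval.
Solving f(1.96) = f(21.74) with F(21.74) − F(1.96) = 0.99 gives [1.96, 21.74].
For comparison, the equal-tailed interval is [2.56, 23.07]; the HPD is narrower and shifted toward the mode.

[1.96, 21.74]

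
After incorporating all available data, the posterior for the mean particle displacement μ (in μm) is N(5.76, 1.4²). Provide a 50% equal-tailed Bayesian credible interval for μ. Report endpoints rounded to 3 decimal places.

[4.816, 6.704]

The posterior is symmetric, so the 50% equal-tailed interval is μ = 5.76 ± z·1.4 with z = 0.674.
Half-width: 0.674 × 1.4 = 0.944.
5.76 − 0.944 = 4.816; 5.76 + 0.944 = 6.704.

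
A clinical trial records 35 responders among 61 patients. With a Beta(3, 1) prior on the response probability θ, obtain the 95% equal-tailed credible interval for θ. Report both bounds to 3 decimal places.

[0.464, 0.701]

Posterior: Beta(3+35, 1+26) = Beta(38, 27).
Equal-tailed 95% interval: the 0.025 and 0.975 quantiles of Beta(38, 27).
Posterior mean ≈ 0.585, SD ≈ 0.061; a Normal approximation gives roughly [0.466, 0.704].
Exact: F⁻¹(0.025) = 0.464; F⁻¹(0.975) = 0.701.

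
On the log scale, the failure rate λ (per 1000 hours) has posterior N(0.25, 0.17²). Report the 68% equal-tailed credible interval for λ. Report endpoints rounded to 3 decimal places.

[1.084, 1.521]

On the log scale the 68% interval is 0.25 ± 0.994 × 0.17 = [0.0809, 0.4191].
Exponentiate: [e^0.0809, e^0.4191] = [1.084, 1.521].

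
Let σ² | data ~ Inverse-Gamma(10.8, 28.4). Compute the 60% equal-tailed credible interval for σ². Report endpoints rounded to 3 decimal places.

Inverse-Gamma(10.8, 28.4) quantiles: F⁻¹(0.2) and F⁻¹(0.8).
Equivalently, 1/σ² ~ Gamma(10.8, rate = 28.4); invert its 0.8 and 0.2 quantiles.
Posterior mean ≈ 2.898, SD ≈ 0.977; a Normal approximation gives roughly [2.076, 3.720].
Exact: lower = 2.115; upper = 3.558.

[2.115, 3.558]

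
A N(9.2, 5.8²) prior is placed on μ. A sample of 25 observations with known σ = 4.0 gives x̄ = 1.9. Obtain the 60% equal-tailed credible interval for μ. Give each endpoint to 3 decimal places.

Posterior precision = 1/5.8² + 25/4.0² = 0.0297 + 1.5625 = 1.5922, so posterior SD = 0.7925.
Posterior mean = (9.2/5.8² + 25·1.9/4.0²) / 1.5922 = 2.0363.
Interval: 2.0363 ± 0.842 × 0.7925 → [1.369, 2.703].

[1.369, 2.703]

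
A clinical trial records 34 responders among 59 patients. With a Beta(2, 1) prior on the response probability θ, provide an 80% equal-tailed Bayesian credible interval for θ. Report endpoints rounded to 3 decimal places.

Posterior: Beta(2+34, 1+25) = Beta(36, 26).
Equal-tailed 80% interval: the 0.1 and 0.9 quantiles of Beta(36, 26).
Posterior mean ≈ 0.581, SD ≈ 0.062; a Normal approximation gives roughly [0.501, 0.660].
Exact: F⁻¹(0.1) = 0.500; F⁻¹(0.9) = 0.660.

[0.500, 0.660]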